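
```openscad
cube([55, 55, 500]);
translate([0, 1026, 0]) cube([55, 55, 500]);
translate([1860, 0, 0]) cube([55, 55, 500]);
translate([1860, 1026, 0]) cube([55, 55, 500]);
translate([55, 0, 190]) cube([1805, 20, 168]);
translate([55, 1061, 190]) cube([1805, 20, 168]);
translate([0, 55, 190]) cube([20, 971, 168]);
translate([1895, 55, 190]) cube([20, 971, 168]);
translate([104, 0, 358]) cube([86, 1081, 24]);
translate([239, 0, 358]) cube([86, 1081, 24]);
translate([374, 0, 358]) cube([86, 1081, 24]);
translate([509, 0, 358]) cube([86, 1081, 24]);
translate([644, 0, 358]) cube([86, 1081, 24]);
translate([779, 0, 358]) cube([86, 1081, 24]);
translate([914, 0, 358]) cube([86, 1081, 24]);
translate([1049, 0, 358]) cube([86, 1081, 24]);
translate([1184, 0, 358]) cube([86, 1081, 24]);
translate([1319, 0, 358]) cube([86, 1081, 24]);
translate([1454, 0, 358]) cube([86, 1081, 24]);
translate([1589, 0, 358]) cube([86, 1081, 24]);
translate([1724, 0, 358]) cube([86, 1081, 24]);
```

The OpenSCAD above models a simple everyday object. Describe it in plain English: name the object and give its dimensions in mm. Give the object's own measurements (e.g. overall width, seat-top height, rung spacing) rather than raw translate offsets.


A bed frame 1915 mm long (x) by 1081 mm wide (y). Four 55×55 mm corner posts, 500 mm tall, at the corners of the footprint. Four rails of 20 mm thickness and 168 mm height run between adjacent posts with their undersides at z = 190 mm, their outer faces flush with the outside of the frame (the two x-running rails run between the posts' inner faces; the two y-running rails run between the posts' inner faces). 13 slats, each 86 mm wide (x) and 24 mm thick, lie across the top of the two x-running rails, running the full 1081 mm width of the frame in y; along x they sit between the end posts with a 49 mm gap after the −x posts and between neighbouring slats, leaving 50 mm before the +x posts.


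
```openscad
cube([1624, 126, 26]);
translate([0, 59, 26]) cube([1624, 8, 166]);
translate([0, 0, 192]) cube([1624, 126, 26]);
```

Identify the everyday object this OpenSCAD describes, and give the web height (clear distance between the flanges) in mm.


An I-beam. The web height is 166 mm.

Two wide flanges with a thin centred web — an I-beam. Overall 218 mm minus two 26 mm flanges gives a web of 218 − 2·26 = 166 mm.


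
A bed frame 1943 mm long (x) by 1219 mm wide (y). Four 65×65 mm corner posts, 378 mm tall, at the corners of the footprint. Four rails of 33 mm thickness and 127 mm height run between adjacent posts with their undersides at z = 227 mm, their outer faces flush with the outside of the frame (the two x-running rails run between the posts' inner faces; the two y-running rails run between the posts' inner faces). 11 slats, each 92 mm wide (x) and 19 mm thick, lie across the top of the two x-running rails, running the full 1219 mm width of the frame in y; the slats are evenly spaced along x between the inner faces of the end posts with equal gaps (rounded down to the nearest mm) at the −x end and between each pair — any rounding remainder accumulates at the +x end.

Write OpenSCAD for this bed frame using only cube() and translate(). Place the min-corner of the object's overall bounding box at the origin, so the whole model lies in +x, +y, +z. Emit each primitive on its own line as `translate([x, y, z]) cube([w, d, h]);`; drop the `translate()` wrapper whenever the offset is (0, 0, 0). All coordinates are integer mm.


// slat z = rail_z + rail_h = 227 + 127 = 354
// slat gap = ⌊(1813 − 11·92) / 12⌋ = 66
cube([65, 65, 378]);
translate([0, 1154, 0]) cube([65, 65, 378]);
translate([1878, 0, 0]) cube([65, 65, 378]);
translate([1878, 1154, 0]) cube([65, 65, 378]);
translate([65, 0, 227]) cube([1813, 33, 127]);
translate([65, 1186, 227]) cube([1813, 33, 127]);
translate([0, 65, 227]) cube([33, 1089, 127]);
translate([1910, 65, 227]) cube([33, 1089, 127]);
translate([131, 0, 354]) cube([92, 1219, 19]);
translate([289, 0, 354]) cube([92, 1219, 19]);
translate([447, 0, 354]) cube([92, 1219, 19]);
translate([605, 0, 354]) cube([92, 1219, 19]);
translate([763, 0, 354]) cube([92, 1219, 19]);
translate([921, 0, 354]) cube([92, 1219, 19]);
translate([1079, 0, 354]) cube([92, 1219, 19]);
translate([1237, 0, 354]) cube([92, 1219, 19]);
translate([1395, 0, 354]) cube([92, 1219, 19]);
translate([1553, 0, 354]) cube([92, 1219, 19]);
translate([1711, 0, 354]) cube([92, 1219, 19]);


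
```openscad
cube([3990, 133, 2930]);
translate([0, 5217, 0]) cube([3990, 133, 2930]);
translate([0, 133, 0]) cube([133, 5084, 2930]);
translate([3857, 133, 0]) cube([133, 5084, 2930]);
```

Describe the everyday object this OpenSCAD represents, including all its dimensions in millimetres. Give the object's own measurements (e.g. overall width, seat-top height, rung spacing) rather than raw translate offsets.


The wall frame of a small rectangular building: four walls, each 2930 mm tall and 133 mm thick, enclosing a footprint 3990 mm (x) by 5350 mm (y) outside-to-outside, with no floor or roof. The front and back walls (the −y and +y sides) span the full width; the two side walls fit between them.


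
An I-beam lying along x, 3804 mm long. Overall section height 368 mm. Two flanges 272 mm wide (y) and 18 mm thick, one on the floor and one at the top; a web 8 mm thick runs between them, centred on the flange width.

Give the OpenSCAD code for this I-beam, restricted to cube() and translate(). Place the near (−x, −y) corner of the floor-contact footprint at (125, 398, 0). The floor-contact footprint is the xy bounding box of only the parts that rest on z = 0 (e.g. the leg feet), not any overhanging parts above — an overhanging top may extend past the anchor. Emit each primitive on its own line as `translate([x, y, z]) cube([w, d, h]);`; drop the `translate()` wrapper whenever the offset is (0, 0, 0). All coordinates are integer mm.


translate([125, 398, 0]) cube([3804, 272, 18]);
translate([125, 530, 18]) cube([3804, 8, 332]);
translate([125, 398, 350]) cube([3804, 272, 18]);


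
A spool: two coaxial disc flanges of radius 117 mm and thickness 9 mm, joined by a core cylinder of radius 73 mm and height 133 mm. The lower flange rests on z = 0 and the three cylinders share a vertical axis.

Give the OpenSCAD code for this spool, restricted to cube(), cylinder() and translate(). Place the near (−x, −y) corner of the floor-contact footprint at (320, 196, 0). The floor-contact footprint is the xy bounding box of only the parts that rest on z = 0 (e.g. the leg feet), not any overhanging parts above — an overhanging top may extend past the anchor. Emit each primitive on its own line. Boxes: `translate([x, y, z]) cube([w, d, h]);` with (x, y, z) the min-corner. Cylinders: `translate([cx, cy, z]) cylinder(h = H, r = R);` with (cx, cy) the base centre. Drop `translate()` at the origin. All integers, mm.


translate([437, 313, 0]) cylinder(h = 9, r = 117);
translate([437, 313, 9]) cylinder(h = 133, r = 73);
translate([437, 313, 142]) cylinder(h = 9, r = 117);


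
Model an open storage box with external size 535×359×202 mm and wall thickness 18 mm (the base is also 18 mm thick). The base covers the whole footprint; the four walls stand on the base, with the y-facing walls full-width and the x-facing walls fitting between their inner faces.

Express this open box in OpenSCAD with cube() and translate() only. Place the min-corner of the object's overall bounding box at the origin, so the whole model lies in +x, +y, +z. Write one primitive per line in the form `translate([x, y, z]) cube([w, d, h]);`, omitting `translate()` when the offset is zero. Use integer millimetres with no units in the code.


cube([535, 359, 18]);
translate([0, 0, 18]) cube([535, 18, 184]);
translate([0, 341, 18]) cube([535, 18, 184]);
translate([0, 18, 18]) cube([18, 323, 184]);
translate([517, 18, 18]) cube([18, 323, 184]);


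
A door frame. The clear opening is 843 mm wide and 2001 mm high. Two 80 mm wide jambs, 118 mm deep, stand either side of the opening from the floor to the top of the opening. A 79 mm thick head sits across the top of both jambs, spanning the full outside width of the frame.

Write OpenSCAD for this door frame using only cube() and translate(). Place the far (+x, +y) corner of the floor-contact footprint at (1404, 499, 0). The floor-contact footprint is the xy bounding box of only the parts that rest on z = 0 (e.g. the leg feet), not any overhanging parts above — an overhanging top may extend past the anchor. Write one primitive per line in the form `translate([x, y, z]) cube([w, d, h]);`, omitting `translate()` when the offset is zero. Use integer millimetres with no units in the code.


translate([401, 381, 0]) cube([80, 118, 2001]);
translate([1324, 381, 0]) cube([80, 118, 2001]);
translate([401, 381, 2001]) cube([1003, 118, 79]);


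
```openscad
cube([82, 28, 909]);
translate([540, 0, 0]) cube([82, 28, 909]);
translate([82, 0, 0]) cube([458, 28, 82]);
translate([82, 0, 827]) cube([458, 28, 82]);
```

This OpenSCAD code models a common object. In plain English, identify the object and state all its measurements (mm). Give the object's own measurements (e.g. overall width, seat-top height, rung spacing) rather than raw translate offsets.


A rectangular picture frame lying in the x–z plane (depth along y). The opening is 458 mm wide (x) by 745 mm tall (z), surrounded by a border 82 mm wide on all four sides. The frame is 28 mm deep and is made of two full-height vertical stiles with two horizontal rails fitted between them.


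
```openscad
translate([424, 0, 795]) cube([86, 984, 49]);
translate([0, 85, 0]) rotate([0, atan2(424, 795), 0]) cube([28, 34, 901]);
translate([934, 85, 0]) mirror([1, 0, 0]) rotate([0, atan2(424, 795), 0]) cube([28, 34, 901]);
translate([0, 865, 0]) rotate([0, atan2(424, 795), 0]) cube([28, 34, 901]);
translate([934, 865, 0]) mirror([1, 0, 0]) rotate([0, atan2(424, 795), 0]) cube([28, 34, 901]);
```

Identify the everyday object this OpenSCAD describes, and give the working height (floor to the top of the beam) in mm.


A sawhorse. The overall height is 844 mm.

A beam across two mirrored pairs of raked legs — a sawhorse. The beam's underside is at z = 795 (matching the legs' vertical rise in atan2(424, 795)) and the beam is 49 mm tall, so its top is at 795 + 49 = 844 mm. The raked legs top out at the beam's underside, so that is the highest point.


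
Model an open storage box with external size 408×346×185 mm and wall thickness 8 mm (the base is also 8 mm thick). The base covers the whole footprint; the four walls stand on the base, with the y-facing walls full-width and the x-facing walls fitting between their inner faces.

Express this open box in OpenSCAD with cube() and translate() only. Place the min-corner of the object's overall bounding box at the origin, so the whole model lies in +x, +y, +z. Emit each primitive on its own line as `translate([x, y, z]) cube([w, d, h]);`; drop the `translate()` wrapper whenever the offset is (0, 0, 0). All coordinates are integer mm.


cube([408, 346, 8]);
translate([0, 0, 8]) cube([408, 8, 177]);
translate([0, 338, 8]) cube([408, 8, 177]);
translate([0, 8, 8]) cube([8, 330, 177]);
translate([400, 8, 8]) cube([8, 330, 177]);


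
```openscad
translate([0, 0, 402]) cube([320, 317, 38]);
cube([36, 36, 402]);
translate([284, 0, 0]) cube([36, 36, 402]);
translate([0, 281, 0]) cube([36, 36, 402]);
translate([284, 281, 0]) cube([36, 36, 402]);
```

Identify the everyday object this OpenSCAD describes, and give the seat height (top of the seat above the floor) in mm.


A stool. The seat height is 440 mm.

A 320×317×38 slab at z = 402 on four corner posts — a stool. The seat top is 402 + 38 = 440 mm.


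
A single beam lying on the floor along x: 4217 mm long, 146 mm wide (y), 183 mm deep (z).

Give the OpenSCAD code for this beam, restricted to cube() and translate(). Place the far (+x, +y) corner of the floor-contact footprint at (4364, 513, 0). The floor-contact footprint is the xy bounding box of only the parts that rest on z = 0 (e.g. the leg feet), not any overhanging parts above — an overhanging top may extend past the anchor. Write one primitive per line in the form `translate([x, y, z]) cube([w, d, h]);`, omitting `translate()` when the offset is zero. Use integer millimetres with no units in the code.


translate([147, 367, 0]) cube([4217, 146, 183]);


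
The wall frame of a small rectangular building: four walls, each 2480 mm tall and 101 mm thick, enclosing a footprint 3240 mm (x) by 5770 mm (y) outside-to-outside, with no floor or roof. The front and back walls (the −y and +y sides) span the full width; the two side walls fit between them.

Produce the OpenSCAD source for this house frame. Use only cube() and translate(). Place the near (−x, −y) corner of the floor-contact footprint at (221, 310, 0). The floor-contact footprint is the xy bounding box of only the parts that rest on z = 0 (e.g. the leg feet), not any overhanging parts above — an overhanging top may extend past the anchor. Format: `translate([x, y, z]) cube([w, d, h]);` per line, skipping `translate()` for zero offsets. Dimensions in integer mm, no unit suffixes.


translate([221, 310, 0]) cube([3240, 101, 2480]);
translate([221, 5979, 0]) cube([3240, 101, 2480]);
translate([221, 411, 0]) cube([101, 5568, 2480]);
translate([3360, 411, 0]) cube([101, 5568, 2480]);


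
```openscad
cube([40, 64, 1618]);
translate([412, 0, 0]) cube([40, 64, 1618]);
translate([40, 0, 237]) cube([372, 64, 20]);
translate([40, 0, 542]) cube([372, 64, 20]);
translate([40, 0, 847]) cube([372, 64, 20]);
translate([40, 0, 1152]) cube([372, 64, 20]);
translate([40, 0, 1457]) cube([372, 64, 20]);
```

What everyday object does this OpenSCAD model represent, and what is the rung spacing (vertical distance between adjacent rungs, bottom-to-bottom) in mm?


A ladder. The rung spacing is 305 mm.

Two tall 40×64 posts with 5 short bars between them — a ladder. Adjacent rungs sit at z = 237 and z = 542, so the spacing is 542 − 237 = 305 mm.


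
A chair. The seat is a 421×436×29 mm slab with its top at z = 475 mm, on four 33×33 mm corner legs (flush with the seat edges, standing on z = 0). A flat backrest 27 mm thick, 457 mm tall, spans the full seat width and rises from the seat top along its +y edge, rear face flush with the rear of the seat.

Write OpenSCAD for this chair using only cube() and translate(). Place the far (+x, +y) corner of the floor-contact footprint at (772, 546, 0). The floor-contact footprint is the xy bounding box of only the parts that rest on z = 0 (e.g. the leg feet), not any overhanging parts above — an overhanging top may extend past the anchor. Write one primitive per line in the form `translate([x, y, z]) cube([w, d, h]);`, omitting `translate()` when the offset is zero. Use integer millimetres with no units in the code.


translate([351, 110, 446]) cube([421, 436, 29]);
translate([351, 110, 0]) cube([33, 33, 446]);
translate([739, 110, 0]) cube([33, 33, 446]);
translate([351, 513, 0]) cube([33, 33, 446]);
translate([739, 513, 0]) cube([33, 33, 446]);
translate([351, 519, 475]) cube([421, 27, 457]);


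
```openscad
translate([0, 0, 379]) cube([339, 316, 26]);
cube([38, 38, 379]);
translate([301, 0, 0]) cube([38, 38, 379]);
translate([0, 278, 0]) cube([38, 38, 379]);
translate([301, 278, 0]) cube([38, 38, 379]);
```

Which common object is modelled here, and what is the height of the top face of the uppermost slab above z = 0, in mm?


A stool. The seat height is 405 mm.

A 339×316×26 slab at z = 379 on four corner posts — a stool. The seat top is 379 + 26 = 405 mm.


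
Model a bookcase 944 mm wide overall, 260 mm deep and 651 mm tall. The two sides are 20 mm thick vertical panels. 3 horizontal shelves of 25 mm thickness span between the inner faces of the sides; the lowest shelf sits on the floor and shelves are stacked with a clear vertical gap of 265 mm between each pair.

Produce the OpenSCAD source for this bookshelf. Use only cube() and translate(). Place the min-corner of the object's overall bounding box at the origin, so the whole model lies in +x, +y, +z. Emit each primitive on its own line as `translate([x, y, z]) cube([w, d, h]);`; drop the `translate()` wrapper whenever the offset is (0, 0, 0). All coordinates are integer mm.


cube([20, 260, 651]);
translate([924, 0, 0]) cube([20, 260, 651]);
translate([20, 0, 0]) cube([904, 260, 25]);
translate([20, 0, 290]) cube([904, 260, 25]);
translate([20, 0, 580]) cube([904, 260, 25]);


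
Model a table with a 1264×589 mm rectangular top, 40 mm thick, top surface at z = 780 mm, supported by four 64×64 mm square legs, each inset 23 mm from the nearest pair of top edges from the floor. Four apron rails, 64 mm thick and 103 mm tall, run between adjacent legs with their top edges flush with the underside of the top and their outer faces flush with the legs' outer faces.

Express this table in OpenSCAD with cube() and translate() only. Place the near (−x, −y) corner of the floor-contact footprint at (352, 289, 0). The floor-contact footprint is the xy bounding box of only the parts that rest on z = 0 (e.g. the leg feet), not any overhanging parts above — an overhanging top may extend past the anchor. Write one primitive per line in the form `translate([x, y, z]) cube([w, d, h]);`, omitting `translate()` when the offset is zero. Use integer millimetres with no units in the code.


translate([329, 266, 740]) cube([1264, 589, 40]);
translate([352, 289, 0]) cube([64, 64, 740]);
translate([1506, 289, 0]) cube([64, 64, 740]);
translate([352, 768, 0]) cube([64, 64, 740]);
translate([1506, 768, 0]) cube([64, 64, 740]);
translate([416, 289, 637]) cube([1090, 64, 103]);
translate([416, 768, 637]) cube([1090, 64, 103]);
translate([352, 353, 637]) cube([64, 415, 103]);
translate([1506, 353, 637]) cube([64, 415, 103]);


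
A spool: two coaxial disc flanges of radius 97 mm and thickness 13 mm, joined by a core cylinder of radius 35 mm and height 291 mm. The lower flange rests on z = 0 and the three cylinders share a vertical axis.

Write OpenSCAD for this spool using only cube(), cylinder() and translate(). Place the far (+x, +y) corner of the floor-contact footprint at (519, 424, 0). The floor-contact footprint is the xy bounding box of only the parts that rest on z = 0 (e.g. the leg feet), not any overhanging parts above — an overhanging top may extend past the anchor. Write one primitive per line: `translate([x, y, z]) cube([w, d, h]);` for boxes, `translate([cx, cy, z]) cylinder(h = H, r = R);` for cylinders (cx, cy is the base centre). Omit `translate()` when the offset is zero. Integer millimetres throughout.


translate([422, 327, 0]) cylinder(h = 13, r = 97);
translate([422, 327, 13]) cylinder(h = 291, r = 35);
translate([422, 327, 304]) cylinder(h = 13, r = 97);


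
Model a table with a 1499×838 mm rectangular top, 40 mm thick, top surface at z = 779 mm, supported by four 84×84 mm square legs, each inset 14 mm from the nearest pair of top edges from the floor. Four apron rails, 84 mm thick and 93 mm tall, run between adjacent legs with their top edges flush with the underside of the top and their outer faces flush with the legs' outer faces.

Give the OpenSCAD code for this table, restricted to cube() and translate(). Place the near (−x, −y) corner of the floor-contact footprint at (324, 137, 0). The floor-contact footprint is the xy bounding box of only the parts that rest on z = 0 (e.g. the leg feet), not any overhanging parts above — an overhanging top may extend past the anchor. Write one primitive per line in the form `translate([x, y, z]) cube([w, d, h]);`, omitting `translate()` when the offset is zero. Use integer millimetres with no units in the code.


// leg_h = 779 - 40 = 739
// apron z = 739 - 93 = 646
translate([310, 123, 739]) cube([1499, 838, 40]);
translate([324, 137, 0]) cube([84, 84, 739]);
translate([1711, 137, 0]) cube([84, 84, 739]);
translate([324, 863, 0]) cube([84, 84, 739]);
translate([1711, 863, 0]) cube([84, 84, 739]);
translate([408, 137, 646]) cube([1303, 84, 93]);
translate([408, 863, 646]) cube([1303, 84, 93]);
translate([324, 221, 646]) cube([84, 642, 93]);
translate([1711, 221, 646]) cube([84, 642, 93]);


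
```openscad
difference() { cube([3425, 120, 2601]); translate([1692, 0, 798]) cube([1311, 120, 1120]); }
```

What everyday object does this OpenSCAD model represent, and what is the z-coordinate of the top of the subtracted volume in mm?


A wall with a window opening. The window head height is 1918 mm.

A wall with a rectangular opening subtracted — a window. Sill at z = 798, opening 1120 mm tall, so the head is at 798 + 1120 = 1918 mm.


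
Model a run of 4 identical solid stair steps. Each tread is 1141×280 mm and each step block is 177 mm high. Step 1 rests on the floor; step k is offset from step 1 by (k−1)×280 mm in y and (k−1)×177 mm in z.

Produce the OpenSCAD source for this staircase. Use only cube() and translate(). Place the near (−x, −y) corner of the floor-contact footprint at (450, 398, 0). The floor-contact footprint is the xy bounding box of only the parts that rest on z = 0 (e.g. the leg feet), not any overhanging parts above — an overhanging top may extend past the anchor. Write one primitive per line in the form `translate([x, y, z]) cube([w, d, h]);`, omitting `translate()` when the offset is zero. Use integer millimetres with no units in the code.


translate([450, 398, 0]) cube([1141, 280, 177]);
translate([450, 678, 177]) cube([1141, 280, 177]);
translate([450, 958, 354]) cube([1141, 280, 177]);
translate([450, 1238, 531]) cube([1141, 280, 177]);


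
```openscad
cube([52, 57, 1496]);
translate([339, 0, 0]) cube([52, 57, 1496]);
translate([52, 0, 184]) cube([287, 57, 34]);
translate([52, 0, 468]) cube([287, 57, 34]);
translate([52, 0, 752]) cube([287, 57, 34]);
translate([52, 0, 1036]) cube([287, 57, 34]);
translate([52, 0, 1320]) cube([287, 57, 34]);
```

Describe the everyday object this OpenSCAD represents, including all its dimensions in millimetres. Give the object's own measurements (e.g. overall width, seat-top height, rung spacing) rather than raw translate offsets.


A straight ladder. Two 52×57 mm vertical rails, 1496 mm tall, stand 391 mm apart (outside-to-outside) with their front faces coplanar on the −y side. 5 rungs, each 57 mm deep and 34 mm tall, span between the inner faces of the rails, front faces flush with the rails. The lowest rung's underside is at z = 184 mm and rungs are spaced 284 mm apart (underside to underside).


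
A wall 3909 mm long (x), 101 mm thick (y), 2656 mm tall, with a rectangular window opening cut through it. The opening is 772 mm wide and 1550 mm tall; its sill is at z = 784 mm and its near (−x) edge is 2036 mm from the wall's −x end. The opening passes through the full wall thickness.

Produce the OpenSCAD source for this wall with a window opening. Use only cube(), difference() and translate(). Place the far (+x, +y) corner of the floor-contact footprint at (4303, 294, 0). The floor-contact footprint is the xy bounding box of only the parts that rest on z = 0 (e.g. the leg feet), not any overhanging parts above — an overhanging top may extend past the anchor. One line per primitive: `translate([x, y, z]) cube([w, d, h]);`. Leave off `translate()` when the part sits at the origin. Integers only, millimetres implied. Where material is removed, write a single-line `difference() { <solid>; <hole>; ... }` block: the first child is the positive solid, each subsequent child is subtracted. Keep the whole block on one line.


difference() { translate([394, 193, 0]) cube([3909, 101, 2656]); translate([2430, 193, 784]) cube([772, 101, 1550]); }


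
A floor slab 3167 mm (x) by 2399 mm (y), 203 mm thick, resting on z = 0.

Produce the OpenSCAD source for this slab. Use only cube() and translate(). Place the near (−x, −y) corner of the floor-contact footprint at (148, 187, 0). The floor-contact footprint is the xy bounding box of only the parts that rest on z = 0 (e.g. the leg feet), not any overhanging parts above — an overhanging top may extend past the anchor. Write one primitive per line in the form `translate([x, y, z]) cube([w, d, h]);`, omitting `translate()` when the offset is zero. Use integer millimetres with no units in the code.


translate([148, 187, 0]) cube([3167, 2399, 203]);


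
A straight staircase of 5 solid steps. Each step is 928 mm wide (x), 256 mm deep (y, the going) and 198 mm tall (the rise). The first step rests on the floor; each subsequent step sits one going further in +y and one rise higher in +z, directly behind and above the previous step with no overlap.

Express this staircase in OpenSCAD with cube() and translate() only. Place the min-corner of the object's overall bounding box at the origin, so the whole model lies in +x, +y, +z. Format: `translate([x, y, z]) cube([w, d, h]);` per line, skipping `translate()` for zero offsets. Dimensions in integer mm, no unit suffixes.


cube([928, 256, 198]);
translate([0, 256, 198]) cube([928, 256, 198]);
translate([0, 512, 396]) cube([928, 256, 198]);
translate([0, 768, 594]) cube([928, 256, 198]);
translate([0, 1024, 792]) cube([928, 256, 198]);


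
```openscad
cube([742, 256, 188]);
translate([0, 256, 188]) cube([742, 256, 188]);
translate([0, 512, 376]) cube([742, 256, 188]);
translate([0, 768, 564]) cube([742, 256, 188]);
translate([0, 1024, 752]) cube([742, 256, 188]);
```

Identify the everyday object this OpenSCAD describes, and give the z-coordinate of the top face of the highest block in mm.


A staircase. The total rise is 940 mm.

5 identical blocks, each offset up and back from the previous — a staircase. Each step is 188 mm tall and there are 5 of them, so the total rise is 5 × 188 = 940 mm.


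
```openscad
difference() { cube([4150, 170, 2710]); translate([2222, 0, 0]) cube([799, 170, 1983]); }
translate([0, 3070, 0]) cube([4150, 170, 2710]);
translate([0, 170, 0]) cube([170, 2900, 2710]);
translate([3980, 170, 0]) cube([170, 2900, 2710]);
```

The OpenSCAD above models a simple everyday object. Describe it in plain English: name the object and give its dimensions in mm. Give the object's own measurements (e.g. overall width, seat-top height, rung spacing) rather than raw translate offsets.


A single room: four walls, each 2710 mm tall and 170 mm thick, enclosing an outside footprint 4150×3240 mm (x × y), no floor or roof. The front and back walls (−y and +y sides) run the full x-width; the side walls fit between their inner faces. A door opening 799 mm wide and 1983 mm tall is cut through the front wall from the floor up, its −x edge 2222 mm from the wall's −x end.


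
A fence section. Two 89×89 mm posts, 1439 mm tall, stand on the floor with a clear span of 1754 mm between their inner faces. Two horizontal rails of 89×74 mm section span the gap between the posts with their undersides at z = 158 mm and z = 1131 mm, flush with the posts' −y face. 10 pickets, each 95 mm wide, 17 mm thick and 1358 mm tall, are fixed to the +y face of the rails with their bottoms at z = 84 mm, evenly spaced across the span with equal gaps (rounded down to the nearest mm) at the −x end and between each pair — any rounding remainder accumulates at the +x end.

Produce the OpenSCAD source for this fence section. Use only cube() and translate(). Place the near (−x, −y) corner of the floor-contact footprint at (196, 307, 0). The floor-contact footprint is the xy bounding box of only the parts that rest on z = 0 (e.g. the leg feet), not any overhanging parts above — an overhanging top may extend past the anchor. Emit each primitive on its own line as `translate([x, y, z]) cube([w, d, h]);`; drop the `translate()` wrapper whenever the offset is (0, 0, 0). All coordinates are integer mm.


translate([196, 307, 0]) cube([89, 89, 1439]);
translate([2039, 307, 0]) cube([89, 89, 1439]);
translate([285, 307, 158]) cube([1754, 89, 74]);
translate([285, 307, 1131]) cube([1754, 89, 74]);
translate([358, 396, 84]) cube([95, 17, 1358]);
translate([526, 396, 84]) cube([95, 17, 1358]);
translate([694, 396, 84]) cube([95, 17, 1358]);
translate([862, 396, 84]) cube([95, 17, 1358]);
translate([1030, 396, 84]) cube([95, 17, 1358]);
translate([1198, 396, 84]) cube([95, 17, 1358]);
translate([1366, 396, 84]) cube([95, 17, 1358]);
translate([1534, 396, 84]) cube([95, 17, 1358]);
translate([1702, 396, 84]) cube([95, 17, 1358]);
translate([1870, 396, 84]) cube([95, 17, 1358]);


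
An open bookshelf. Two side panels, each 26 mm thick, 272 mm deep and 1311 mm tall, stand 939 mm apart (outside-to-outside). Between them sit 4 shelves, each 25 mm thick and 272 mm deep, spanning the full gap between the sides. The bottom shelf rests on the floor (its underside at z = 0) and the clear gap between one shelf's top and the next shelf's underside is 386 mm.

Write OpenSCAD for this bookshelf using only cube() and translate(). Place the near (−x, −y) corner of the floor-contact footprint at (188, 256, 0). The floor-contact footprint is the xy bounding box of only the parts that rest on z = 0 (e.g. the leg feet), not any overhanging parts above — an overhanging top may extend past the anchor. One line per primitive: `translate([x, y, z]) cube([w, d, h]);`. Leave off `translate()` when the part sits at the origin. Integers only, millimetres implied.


translate([188, 256, 0]) cube([26, 272, 1311]);
translate([1101, 256, 0]) cube([26, 272, 1311]);
translate([214, 256, 0]) cube([887, 272, 25]);
translate([214, 256, 411]) cube([887, 272, 25]);
translate([214, 256, 822]) cube([887, 272, 25]);
translate([214, 256, 1233]) cube([887, 272, 25]);


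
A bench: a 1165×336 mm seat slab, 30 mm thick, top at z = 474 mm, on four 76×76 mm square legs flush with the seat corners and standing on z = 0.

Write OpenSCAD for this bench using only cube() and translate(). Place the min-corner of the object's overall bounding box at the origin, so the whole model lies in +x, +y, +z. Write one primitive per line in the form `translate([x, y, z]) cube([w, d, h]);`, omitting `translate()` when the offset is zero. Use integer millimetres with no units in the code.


translate([0, 0, 444]) cube([1165, 336, 30]);
cube([76, 76, 444]);
translate([0, 260, 0]) cube([76, 76, 444]);
translate([1089, 0, 0]) cube([76, 76, 444]);
translate([1089, 260, 0]) cube([76, 76, 444]);


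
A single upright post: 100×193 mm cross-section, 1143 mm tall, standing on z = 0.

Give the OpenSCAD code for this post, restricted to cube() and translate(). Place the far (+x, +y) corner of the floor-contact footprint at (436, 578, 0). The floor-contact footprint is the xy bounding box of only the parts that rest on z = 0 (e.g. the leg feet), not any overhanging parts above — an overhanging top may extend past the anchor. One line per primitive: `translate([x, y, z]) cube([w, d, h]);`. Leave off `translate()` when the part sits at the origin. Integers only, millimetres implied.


translate([336, 385, 0]) cube([100, 193, 1143]);


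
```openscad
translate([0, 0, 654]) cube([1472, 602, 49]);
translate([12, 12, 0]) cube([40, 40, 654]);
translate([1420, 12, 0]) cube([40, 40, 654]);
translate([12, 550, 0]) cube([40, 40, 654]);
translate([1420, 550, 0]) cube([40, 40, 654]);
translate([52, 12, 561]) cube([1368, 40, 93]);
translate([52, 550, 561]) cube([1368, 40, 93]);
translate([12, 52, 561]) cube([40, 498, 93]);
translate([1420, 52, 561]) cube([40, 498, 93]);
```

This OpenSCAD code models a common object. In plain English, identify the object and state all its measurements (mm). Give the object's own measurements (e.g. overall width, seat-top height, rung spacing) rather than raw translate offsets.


A table: top 1472 mm (x) × 602 mm (y), 49 mm thick, upper face at z = 703 mm, on four 40×40 mm square legs, each inset 12 mm from the nearest pair of top edges from z = 0 to the bottom of the top. Four apron rails, 40 mm thick and 93 mm tall, run between adjacent legs with their top edges flush with the underside of the top and their outer faces flush with the legs' outer faces.


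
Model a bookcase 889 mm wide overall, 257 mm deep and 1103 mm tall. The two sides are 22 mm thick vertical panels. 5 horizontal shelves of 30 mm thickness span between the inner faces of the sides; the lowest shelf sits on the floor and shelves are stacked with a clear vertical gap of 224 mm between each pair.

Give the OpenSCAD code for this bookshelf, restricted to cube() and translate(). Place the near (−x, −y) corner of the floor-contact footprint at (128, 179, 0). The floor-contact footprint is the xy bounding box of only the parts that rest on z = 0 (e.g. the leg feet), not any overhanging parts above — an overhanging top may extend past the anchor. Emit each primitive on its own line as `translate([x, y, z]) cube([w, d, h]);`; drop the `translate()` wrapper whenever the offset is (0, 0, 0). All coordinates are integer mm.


translate([128, 179, 0]) cube([22, 257, 1103]);
translate([995, 179, 0]) cube([22, 257, 1103]);
translate([150, 179, 0]) cube([845, 257, 30]);
translate([150, 179, 254]) cube([845, 257, 30]);
translate([150, 179, 508]) cube([845, 257, 30]);
translate([150, 179, 762]) cube([845, 257, 30]);
translate([150, 179, 1016]) cube([845, 257, 30]);


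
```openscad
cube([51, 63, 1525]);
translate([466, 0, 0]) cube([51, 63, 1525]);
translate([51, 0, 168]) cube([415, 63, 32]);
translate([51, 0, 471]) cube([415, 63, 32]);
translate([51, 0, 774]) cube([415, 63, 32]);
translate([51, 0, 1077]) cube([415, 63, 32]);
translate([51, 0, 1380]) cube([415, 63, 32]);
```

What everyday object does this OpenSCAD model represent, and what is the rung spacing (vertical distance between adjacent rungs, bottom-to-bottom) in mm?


A ladder. The rung spacing is 303 mm.

Two tall 51×63 posts with 5 short bars between them — a ladder. Adjacent rungs sit at z = 168 and z = 471, so the spacing is 471 − 168 = 303 mm.


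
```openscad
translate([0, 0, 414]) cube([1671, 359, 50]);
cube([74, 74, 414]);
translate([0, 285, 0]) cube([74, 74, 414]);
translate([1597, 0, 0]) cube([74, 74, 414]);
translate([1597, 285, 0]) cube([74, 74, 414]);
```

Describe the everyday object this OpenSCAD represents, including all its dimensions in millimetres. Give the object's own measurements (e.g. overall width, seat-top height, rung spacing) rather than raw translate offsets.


A bench: a 1671×359 mm seat slab, 50 mm thick, top at z = 464 mm, on four 74×74 mm square legs flush with the seat corners and standing on z = 0.


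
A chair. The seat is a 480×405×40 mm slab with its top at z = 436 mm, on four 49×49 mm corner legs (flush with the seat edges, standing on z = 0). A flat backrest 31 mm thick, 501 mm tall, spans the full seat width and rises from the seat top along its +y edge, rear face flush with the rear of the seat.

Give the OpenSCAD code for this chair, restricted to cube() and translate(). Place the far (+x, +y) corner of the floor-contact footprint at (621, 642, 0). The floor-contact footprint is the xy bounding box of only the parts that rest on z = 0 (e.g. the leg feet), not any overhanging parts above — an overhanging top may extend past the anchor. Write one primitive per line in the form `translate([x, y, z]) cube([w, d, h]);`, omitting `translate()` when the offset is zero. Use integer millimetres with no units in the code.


// leg_h = 436 - 40 = 396
translate([141, 237, 396]) cube([480, 405, 40]);
translate([141, 237, 0]) cube([49, 49, 396]);
translate([572, 237, 0]) cube([49, 49, 396]);
translate([141, 593, 0]) cube([49, 49, 396]);
translate([572, 593, 0]) cube([49, 49, 396]);
translate([141, 611, 436]) cube([480, 31, 501]);


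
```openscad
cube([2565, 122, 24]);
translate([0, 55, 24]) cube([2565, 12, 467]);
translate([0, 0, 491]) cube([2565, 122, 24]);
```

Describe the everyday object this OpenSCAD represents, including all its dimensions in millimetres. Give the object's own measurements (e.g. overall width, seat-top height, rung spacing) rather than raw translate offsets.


An I-beam lying along x, 2565 mm long. Overall section height 515 mm. Two flanges 122 mm wide (y) and 24 mm thick, one on the floor and one at the top; a web 12 mm thick runs between them, centred on the flange width.


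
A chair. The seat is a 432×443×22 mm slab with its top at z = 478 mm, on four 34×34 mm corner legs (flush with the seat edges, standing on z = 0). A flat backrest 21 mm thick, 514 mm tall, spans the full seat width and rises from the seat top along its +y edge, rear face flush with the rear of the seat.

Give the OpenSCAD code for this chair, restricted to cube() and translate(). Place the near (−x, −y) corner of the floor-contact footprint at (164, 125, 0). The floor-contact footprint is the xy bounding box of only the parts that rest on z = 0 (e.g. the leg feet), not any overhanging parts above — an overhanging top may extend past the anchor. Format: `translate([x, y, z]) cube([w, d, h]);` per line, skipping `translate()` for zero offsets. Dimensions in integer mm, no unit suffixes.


translate([164, 125, 456]) cube([432, 443, 22]);
translate([164, 125, 0]) cube([34, 34, 456]);
translate([562, 125, 0]) cube([34, 34, 456]);
translate([164, 534, 0]) cube([34, 34, 456]);
translate([562, 534, 0]) cube([34, 34, 456]);
translate([164, 547, 478]) cube([432, 21, 514]);


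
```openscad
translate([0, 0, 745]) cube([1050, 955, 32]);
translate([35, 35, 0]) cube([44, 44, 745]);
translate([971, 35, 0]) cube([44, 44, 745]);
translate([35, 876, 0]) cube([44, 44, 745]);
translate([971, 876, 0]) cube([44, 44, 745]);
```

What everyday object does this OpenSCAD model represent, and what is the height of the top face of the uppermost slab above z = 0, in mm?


A table. The table height is 777 mm.

A 1050×955×32 slab sits at z = 745 on four 44 mm square posts — a table. The top surface is at 745 + 32 = 777 mm.


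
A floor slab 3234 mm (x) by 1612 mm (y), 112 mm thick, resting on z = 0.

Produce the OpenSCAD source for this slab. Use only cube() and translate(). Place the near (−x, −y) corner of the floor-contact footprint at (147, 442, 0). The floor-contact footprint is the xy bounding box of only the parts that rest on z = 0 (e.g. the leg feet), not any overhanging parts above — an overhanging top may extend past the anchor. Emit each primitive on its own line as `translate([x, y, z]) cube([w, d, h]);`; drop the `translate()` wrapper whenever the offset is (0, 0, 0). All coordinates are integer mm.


translate([147, 442, 0]) cube([3234, 1612, 112]);


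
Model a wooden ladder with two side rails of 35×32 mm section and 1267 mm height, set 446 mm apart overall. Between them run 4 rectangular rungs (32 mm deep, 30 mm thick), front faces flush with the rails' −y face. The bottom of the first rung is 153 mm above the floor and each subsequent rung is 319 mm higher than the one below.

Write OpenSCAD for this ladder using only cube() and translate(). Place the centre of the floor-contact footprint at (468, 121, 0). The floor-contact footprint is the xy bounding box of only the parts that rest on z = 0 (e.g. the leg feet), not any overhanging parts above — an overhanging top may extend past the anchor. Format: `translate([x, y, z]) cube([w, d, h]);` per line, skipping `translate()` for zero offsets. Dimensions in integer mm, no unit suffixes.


translate([245, 105, 0]) cube([35, 32, 1267]);
translate([656, 105, 0]) cube([35, 32, 1267]);
translate([280, 105, 153]) cube([376, 32, 30]);
translate([280, 105, 472]) cube([376, 32, 30]);
translate([280, 105, 791]) cube([376, 32, 30]);
translate([280, 105, 1110]) cube([376, 32, 30]);


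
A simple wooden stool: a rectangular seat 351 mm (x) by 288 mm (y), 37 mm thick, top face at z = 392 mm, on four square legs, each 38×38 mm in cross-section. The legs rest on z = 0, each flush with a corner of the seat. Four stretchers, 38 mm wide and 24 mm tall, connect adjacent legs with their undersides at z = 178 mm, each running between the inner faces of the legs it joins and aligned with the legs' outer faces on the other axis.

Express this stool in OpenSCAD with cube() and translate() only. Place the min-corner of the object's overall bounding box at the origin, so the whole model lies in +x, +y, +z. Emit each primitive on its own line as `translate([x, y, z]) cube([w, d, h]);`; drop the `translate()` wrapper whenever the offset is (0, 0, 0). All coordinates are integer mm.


// leg_h = 392 - 37 = 355
// stretcher span = 351 - 2*38 = 275
translate([0, 0, 355]) cube([351, 288, 37]);
cube([38, 38, 355]);
translate([313, 0, 0]) cube([38, 38, 355]);
translate([0, 250, 0]) cube([38, 38, 355]);
translate([313, 250, 0]) cube([38, 38, 355]);
translate([38, 0, 178]) cube([275, 38, 24]);
translate([38, 250, 178]) cube([275, 38, 24]);
translate([0, 38, 178]) cube([38, 212, 24]);
translate([313, 38, 178]) cube([38, 212, 24]);
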